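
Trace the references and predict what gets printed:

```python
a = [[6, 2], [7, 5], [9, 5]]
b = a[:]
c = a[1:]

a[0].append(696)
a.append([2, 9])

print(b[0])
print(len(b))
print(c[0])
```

Key concept: slice with nested mutation.
Step by step:
`a = [[6, 2], [7, 5], [9, 5]]` → a = [[6, 2], [7, 5], [9, 5]]
`b = a[:]` → b = [[6, 2], [7, 5], [9, 5]]
`c = a[1:]` → c = [[7, 5], [9, 5]]
`a[0].append(696)` → a = [[6, 2, 696], [7, 5], [9, 5]]; b = [[6, 2, 696], [7, 5], [9, 5]]
`a.append([2, 9])` → a = [[6, 2, 696], [7, 5], [9, 5], [2, 9]]
`print(b[0])` → prints [6, 2, 696]
`print(len(b))` → prints 3
`print(c[0])` → prints [7, 5]

Answer:
[6, 2, 696]
3
[7, 5]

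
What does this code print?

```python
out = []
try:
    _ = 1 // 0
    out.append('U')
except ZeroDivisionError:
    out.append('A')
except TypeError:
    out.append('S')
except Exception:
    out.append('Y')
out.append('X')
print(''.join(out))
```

Execution trace: 'A' (except ZeroDivisionError) → 'X' (after the try/except). Output: AX

Answer: AX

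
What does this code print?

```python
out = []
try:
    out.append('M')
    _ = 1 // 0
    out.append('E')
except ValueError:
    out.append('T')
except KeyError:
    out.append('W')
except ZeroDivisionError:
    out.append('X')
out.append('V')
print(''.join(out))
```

Execution trace: 'M' (try body) → 'X' (except ZeroDivisionError) → 'V' (after the try/except). Output: MXV

Answer: MXV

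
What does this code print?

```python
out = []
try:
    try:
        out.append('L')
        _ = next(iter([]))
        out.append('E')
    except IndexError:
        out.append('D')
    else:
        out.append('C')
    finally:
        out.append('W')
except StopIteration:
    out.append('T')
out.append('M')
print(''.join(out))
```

Execution trace: 'L' (inner try body) → 'W' (inner finally) → 'T' (outer except StopIteration) → 'M' (after the try/except). Output: LWTM

Answer: LWTM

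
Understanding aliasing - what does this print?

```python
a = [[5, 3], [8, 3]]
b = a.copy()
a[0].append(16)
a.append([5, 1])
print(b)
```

Key concept: shallow copy with nested lists.
Step by step:
`a = [[5, 3], [8, 3]]` → a = [[5, 3], [8, 3]]
`b = a.copy()` → b = [[5, 3], [8, 3]]
`a[0].append(16)` → a = [[5, 3, 16], [8, 3]]; b = [[5, 3, 16], [8, 3]]
`a.append([5, 1])` → a = [[5, 3, 16], [8, 3], [5, 1]]
`print(b)` → prints [[5, 3, 16], [8, 3]]

Answer: [[5, 3, 16], [8, 3]]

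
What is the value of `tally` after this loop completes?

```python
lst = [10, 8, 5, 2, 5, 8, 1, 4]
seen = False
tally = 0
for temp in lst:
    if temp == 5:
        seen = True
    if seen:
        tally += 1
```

Count elements after first 5 in [10, 8, 5, 2, 5, 8, 1, 4]
`tally` takes the values: 0 → 1 → 2 → 3 → 4 → 5 → 6

Answer: 6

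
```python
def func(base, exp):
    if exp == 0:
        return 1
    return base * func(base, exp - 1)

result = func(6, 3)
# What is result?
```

func(6, 3) = 6 * 6 * 6 = 216

Answer: 216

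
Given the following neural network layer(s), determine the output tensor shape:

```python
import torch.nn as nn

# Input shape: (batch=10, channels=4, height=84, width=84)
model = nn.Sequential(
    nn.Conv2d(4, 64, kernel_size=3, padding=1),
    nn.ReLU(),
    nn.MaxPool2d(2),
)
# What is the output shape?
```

Input: (10, 4, 84, 84) -> after Conv2d: (10, 64, 84, 84) -> after ReLU: (10, 64, 84, 84) -> Output: (10, 64, 42, 42)

Answer: (10, 64, 42, 42)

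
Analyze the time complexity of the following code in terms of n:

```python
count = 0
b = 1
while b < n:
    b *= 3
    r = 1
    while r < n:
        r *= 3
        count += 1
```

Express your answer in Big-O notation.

Each loop level contributes: log n × log n. Multiplying the contributions gives O(log² n).

Answer: O(log² n)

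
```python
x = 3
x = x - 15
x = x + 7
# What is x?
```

Trace:
`x = 3` → x = 3
`x = x - 15` → x = -12
`x = x + 7` → x = -5
So x = -5

Answer: -5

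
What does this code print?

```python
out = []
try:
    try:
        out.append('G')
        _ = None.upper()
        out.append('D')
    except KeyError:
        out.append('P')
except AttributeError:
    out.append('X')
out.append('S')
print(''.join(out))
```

Execution trace: 'G' (inner try body) → 'X' (outer except AttributeError) → 'S' (after the try/except). Output: GXS

Answer: GXS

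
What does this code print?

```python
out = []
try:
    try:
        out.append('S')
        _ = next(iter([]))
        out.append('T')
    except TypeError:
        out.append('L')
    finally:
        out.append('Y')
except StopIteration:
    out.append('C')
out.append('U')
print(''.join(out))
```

Execution trace: 'S' (try body) → 'Y' (finally) → 'C' (outer except StopIteration) → 'U' (after the try/except). Output: SYCU

Answer: SYCU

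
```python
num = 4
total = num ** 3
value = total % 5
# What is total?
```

Trace:
`num = 4` → num = 4
`total = num ** 3` → total = 64
`value = total % 5` → value = 4
So total = 64

Answer: 64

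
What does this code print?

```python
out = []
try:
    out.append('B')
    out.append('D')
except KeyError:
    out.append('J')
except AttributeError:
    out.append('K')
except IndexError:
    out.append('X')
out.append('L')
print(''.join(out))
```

Execution trace: 'B' (try body) → 'D' (try body, no exception) → 'L' (after the try/except). Output: BDL

Answer: BDL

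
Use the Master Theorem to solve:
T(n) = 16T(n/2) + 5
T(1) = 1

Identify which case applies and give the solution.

a=16, b=2, f(n)=5. log_2(16) = 4. Since c=0 < 4, Case 1 applies: T(n) = Θ(n^log_b(a)) = O(n^4).

Answer: O(n^4) - Case 1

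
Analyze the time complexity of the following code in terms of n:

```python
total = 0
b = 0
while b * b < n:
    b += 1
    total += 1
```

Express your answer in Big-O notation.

Each loop level contributes: √n. Multiplying the contributions gives O(√n).

Answer: O(√n)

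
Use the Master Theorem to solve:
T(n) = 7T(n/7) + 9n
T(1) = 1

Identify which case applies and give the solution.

a=7, b=7, f(n)=9n. log_7(7) = 1. Since c=1 = 1, Case 2 applies: T(n) = Θ(n^log_b(a) · log n) = O(n log n).

Answer: O(n log n) - Case 2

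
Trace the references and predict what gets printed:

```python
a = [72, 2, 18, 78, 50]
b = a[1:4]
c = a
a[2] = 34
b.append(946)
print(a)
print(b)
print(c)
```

Key concept: slice vs alias.
Step by step:
`a = [72, 2, 18, 78, 50]` → a = [72, 2, 18, 78, 50]
`b = a[1:4]` → b = [2, 18, 78]
`c = a` → c = [72, 2, 18, 78, 50] (same object as a)
`a[2] = 34` → a = [72, 2, 34, 78, 50] (same object as c); c = [72, 2, 34, 78, 50] (same object as a)
`b.append(946)` → b = [2, 18, 78, 946]
`print(a)` → prints [72, 2, 34, 78, 50]
`print(b)` → prints [2, 18, 78, 946]
`print(c)` → prints [72, 2, 34, 78, 50]

Answer:
[72, 2, 34, 78, 50]
[2, 18, 78, 946]
[72, 2, 34, 78, 50]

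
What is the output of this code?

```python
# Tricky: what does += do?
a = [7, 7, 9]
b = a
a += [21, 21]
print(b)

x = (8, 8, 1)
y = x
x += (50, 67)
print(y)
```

Key concept: += behavior differs for mutable vs immutable.
Step by step:
`a = [7, 7, 9]` → a = [7, 7, 9]
`b = a` → b = [7, 7, 9] (same object as a)
`a += [21, 21]` → a = [7, 7, 9, 21, 21] (same object as b); b = [7, 7, 9, 21, 21] (same object as a)
`print(b)` → prints [7, 7, 9, 21, 21]
`x = (8, 8, 1)` → x = (8, 8, 1)
`y = x` → y = (8, 8, 1)
`x += (50, 67)` → x = (8, 8, 1, 50, 67)
`print(y)` → prints (8, 8, 1)

Answer:
[7, 7, 9, 21, 21]
(8, 8, 1)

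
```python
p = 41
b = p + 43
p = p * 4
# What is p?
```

Trace:
`p = 41` → p = 41
`b = p + 43` → b = 84
`p = p * 4` → p = 164
So p = 164

Answer: 164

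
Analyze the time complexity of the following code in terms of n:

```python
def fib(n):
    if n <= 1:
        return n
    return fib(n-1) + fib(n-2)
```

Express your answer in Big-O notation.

This is Recursive Fibonacci (naive). Time complexity: O(2^n).

Answer: O(2^n)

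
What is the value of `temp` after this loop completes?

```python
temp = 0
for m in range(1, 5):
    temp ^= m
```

XOR of 1 to 4
`temp` takes the values: 0 → 1 → 3 → 0 → 4

Answer: 4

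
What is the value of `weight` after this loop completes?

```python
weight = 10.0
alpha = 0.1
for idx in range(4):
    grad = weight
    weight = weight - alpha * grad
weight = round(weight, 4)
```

Gradient descent: w = 10.0 * (1 - 0.1)^4
`weight` takes the values: 10.0 → 9.0 → 8.1 → 7.29 → 6.561

Answer: 6.561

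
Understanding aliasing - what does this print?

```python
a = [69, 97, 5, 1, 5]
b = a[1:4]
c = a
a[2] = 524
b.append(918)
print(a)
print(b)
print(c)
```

Key concept: slice vs alias.
Step by step:
`a = [69, 97, 5, 1, 5]` → a = [69, 97, 5, 1, 5]
`b = a[1:4]` → b = [97, 5, 1]
`c = a` → c = [69, 97, 5, 1, 5] (same object as a)
`a[2] = 524` → a = [69, 97, 524, 1, 5] (same object as c); c = [69, 97, 524, 1, 5] (same object as a)
`b.append(918)` → b = [97, 5, 1, 918]
`print(a)` → prints [69, 97, 524, 1, 5]
`print(b)` → prints [97, 5, 1, 918]
`print(c)` → prints [69, 97, 524, 1, 5]

Answer:
[69, 97, 524, 1, 5]
[97, 5, 1, 918]
[69, 97, 524, 1, 5]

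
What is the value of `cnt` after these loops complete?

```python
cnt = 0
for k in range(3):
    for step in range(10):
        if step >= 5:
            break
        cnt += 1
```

Inner breaks at 5, outer runs 3 times
`cnt` takes the values: 0 → 1 → 2 → 3 → 4 → 5 → 6 → 7 → 8 → 9 → 10 → 11 → 12 → 13 → 14 → 15

Answer: 15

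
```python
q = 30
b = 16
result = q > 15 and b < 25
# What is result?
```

Trace:
`q = 30` → q = 30
`b = 16` → b = 16
`result = q > 15 and b < 25` → result = True
So result = True

Answer: True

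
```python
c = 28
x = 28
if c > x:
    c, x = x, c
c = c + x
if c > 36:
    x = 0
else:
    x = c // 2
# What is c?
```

Trace:
`c = 28` → c = 28
`x = 28` → x = 28
`if c > x: ...` → c > x is False → no variable changes
`c = c + x` → c = 56
`if c > 36: ...` → c > 36 is True → x = 0
So c = 56

Answer: 56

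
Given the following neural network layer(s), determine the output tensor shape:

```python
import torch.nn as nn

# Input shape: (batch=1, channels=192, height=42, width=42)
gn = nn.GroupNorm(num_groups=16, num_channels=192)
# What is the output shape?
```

Input: (1, 192, 42, 42) -> Output: (1, 192, 42, 42)

Answer: (1, 192, 42, 42)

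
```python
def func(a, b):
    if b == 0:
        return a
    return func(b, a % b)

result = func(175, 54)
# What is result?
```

func(175, 54) -> func(54, 13) -> func(13, 2) -> func(2, 1) -> func(1, 0) -> 1

Answer: 1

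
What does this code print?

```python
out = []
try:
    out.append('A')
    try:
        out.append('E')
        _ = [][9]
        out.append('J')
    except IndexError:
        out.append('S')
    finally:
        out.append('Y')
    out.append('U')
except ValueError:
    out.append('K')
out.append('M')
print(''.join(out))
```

Execution trace: 'A' (try body) → 'E' (inner try body) → 'S' (inner except IndexError) → 'Y' (inner finally) → 'U' (try body, no exception) → 'M' (after the try/except). Output: AESYUM

Answer: AESYUM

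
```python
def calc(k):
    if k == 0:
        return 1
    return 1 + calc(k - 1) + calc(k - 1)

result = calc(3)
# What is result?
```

calc(k) = 1 + 2·calc(k-1), calc(0)=1. Closed form: (1+1)·2^3 - 1 = 15.

Answer: 15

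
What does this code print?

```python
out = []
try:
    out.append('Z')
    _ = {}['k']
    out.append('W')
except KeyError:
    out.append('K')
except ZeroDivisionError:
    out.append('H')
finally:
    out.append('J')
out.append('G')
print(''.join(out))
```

Execution trace: 'Z' (try body) → 'K' (except KeyError) → 'J' (finally) → 'G' (after the try/except). Output: ZKJG

Answer: ZKJG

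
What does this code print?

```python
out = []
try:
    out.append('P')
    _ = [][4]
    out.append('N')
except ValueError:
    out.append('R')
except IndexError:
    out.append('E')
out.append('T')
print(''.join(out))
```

Execution trace: 'P' (try body) → 'E' (except IndexError) → 'T' (after the try/except). Output: PET

Answer: PET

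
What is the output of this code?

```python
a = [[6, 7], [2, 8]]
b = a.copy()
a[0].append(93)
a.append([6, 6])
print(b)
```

Key concept: shallow copy with nested lists.
Step by step:
`a = [[6, 7], [2, 8]]` → a = [[6, 7], [2, 8]]
`b = a.copy()` → b = [[6, 7], [2, 8]]
`a[0].append(93)` → a = [[6, 7, 93], [2, 8]]; b = [[6, 7, 93], [2, 8]]
`a.append([6, 6])` → a = [[6, 7, 93], [2, 8], [6, 6]]
`print(b)` → prints [[6, 7, 93], [2, 8]]

Answer: [[6, 7, 93], [2, 8]]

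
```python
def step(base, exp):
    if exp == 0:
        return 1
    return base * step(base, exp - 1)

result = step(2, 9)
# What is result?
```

step(2, 9) = 2 * 2 * 2 * 2 * 2 * 2 * 2 * 2 * 2 = 512

Answer: 512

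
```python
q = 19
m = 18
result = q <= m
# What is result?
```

Trace:
`q = 19` → q = 19
`m = 18` → m = 18
`result = q <= m` → result = False
So result = False

Answer: False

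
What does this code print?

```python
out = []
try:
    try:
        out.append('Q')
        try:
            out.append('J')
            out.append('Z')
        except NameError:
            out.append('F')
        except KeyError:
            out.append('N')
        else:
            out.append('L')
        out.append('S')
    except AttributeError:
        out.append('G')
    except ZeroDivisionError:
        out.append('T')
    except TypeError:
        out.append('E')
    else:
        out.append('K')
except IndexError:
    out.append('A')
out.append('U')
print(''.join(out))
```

Execution trace: 'Q' (try body) → 'J' (inner try body) → 'Z' (inner try body, no exception) → 'L' (inner else) → 'S' (try body, no exception) → 'K' (else) → 'U' (after the try/except). Output: QJZLSKU

Answer: QJZLSKU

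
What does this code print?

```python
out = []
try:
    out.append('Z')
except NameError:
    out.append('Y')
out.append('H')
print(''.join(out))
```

Execution trace: 'Z' (try body, no exception) → 'H' (after the try/except). Output: ZH

Answer: ZH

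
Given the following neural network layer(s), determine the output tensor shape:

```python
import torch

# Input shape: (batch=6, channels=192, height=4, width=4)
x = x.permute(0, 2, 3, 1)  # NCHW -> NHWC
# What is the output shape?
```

Input: (6, 192, 4, 4) -> Output: (6, 4, 4, 192)

Answer: (6, 4, 4, 192)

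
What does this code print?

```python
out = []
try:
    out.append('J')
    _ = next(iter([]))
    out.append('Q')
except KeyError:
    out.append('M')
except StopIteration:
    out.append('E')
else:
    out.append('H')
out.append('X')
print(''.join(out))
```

Execution trace: 'J' (try body) → 'E' (except StopIteration) → 'X' (after the try/except). Output: JEX

Answer: JEX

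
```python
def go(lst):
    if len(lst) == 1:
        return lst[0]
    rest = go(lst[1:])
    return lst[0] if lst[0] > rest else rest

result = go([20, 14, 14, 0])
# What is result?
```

Recursive max over [20, 14, 14, 0] = 20

Answer: 20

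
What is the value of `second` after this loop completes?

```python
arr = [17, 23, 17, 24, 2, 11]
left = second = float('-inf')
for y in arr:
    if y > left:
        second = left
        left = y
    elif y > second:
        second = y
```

Second largest (with repeats) in [17, 23, 17, 24, 2, 11]
`second` takes the values: -inf → 17 → 23

Answer: 23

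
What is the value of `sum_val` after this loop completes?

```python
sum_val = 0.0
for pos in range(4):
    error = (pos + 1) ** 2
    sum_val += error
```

Sum of squared losses 1² + 2² + ... + 4²
`sum_val` takes the values: 0.0 → 1.0 → 5.0 → 14.0 → 30.0

Answer: 30.0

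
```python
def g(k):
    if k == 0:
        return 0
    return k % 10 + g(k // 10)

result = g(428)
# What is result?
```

Sum of digits of 428: 8 + 2 + 4 = 14

Answer: 14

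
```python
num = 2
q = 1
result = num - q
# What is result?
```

Trace:
`num = 2` → num = 2
`q = 1` → q = 1
`result = num - q` → result = 1
So result = 1

Answer: 1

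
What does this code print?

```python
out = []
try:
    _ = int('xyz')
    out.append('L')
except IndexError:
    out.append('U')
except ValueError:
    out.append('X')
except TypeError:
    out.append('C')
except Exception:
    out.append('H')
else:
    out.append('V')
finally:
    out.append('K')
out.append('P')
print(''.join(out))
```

Execution trace: 'X' (except ValueError) → 'K' (finally) → 'P' (after the try/except). Output: XKP

Answer: XKP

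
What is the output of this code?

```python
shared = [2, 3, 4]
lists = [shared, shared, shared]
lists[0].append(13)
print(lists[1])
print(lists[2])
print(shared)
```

Key concept: list of same reference.
Step by step:
`shared = [2, 3, 4]` → shared = [2, 3, 4]
`lists = [shared, shared, shared]` → lists = [[2, 3, 4], [2, 3, 4], [2, 3, 4]]
`lists[0].append(13)` → shared = [2, 3, 4, 13]; lists = [[2, 3, 4, 13], [2, 3, 4, 13], [2, 3, 4, 13]]
`print(lists[1])` → prints [2, 3, 4, 13]
`print(lists[2])` → prints [2, 3, 4, 13]
`print(shared)` → prints [2, 3, 4, 13]

Answer:
[2, 3, 4, 13]
[2, 3, 4, 13]
[2, 3, 4, 13]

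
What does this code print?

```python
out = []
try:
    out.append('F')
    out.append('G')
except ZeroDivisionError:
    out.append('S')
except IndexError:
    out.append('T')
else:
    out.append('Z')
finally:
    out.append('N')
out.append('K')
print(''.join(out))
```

Execution trace: 'F' (try body) → 'G' (try body, no exception) → 'Z' (else) → 'N' (finally) → 'K' (after the try/except). Output: FGZNK

Answer: FGZNK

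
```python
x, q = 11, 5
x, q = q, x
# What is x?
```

Trace:
`x, q = 11, 5` → x = 11; q = 5
`x, q = q, x` → x = 5; q = 11
So x = 5

Answer: 5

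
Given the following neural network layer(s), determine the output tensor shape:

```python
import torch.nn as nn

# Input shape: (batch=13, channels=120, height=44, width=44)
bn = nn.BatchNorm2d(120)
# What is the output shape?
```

Input: (13, 120, 44, 44) -> Output: (13, 120, 44, 44)

Answer: (13, 120, 44, 44)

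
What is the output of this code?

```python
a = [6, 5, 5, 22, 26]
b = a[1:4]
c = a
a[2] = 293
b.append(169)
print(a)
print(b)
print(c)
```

Key concept: slice vs alias.
Step by step:
`a = [6, 5, 5, 22, 26]` → a = [6, 5, 5, 22, 26]
`b = a[1:4]` → b = [5, 5, 22]
`c = a` → c = [6, 5, 5, 22, 26] (same object as a)
`a[2] = 293` → a = [6, 5, 293, 22, 26] (same object as c); c = [6, 5, 293, 22, 26] (same object as a)
`b.append(169)` → b = [5, 5, 22, 169]
`print(a)` → prints [6, 5, 293, 22, 26]
`print(b)` → prints [5, 5, 22, 169]
`print(c)` → prints [6, 5, 293, 22, 26]

Answer:
[6, 5, 293, 22, 26]
[5, 5, 22, 169]
[6, 5, 293, 22, 26]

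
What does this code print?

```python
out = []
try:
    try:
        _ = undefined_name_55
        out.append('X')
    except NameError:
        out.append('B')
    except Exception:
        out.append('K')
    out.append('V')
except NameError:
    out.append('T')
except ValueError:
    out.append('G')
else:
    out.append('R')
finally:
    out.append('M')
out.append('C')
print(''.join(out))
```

Execution trace: 'B' (inner except NameError) → 'V' (try body, no exception) → 'R' (else) → 'M' (finally) → 'C' (after the try/except). Output: BVRMC

Answer: BVRMC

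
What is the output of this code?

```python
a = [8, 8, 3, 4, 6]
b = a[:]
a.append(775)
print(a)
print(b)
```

Key concept: slice [:] creates copy.
Step by step:
`a = [8, 8, 3, 4, 6]` → a = [8, 8, 3, 4, 6]
`b = a[:]` → b = [8, 8, 3, 4, 6]
`a.append(775)` → a = [8, 8, 3, 4, 6, 775]
`print(a)` → prints [8, 8, 3, 4, 6, 775]
`print(b)` → prints [8, 8, 3, 4, 6]

Answer:
[8, 8, 3, 4, 6, 775]
[8, 8, 3, 4, 6]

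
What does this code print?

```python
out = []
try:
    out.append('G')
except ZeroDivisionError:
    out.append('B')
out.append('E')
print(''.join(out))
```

Execution trace: 'G' (try body, no exception) → 'E' (after the try/except). Output: GE

Answer: GE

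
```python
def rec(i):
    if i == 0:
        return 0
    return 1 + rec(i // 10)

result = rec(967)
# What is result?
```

Count of digits of 967: 3

Answer: 3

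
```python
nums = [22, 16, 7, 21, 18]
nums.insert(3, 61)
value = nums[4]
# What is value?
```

Trace:
`nums = [22, 16, 7, 21, 18]` → nums = [22, 16, 7, 21, 18]
`nums.insert(3, 61)` → nums = [22, 16, 7, 61, 21, 18]
`value = nums[4]` → value = 21
So value = 21

Answer: 21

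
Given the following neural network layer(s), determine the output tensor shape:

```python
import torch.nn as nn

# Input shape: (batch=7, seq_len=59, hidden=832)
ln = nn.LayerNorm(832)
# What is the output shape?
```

Input: (7, 59, 832) -> Output: (7, 59, 832)

Answer: (7, 59, 832)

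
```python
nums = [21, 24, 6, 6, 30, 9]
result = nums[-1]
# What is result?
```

Trace:
`nums = [21, 24, 6, 6, 30, 9]` → nums = [21, 24, 6, 6, 30, 9]
`result = nums[-1]` → result = 9
So result = 9

Answer: 9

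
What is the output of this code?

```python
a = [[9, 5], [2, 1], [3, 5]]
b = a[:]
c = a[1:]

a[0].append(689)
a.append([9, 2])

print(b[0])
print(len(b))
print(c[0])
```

Key concept: slice with nested mutation.
Step by step:
`a = [[9, 5], [2, 1], [3, 5]]` → a = [[9, 5], [2, 1], [3, 5]]
`b = a[:]` → b = [[9, 5], [2, 1], [3, 5]]
`c = a[1:]` → c = [[2, 1], [3, 5]]
`a[0].append(689)` → a = [[9, 5, 689], [2, 1], [3, 5]]; b = [[9, 5, 689], [2, 1], [3, 5]]
`a.append([9, 2])` → a = [[9, 5, 689], [2, 1], [3, 5], [9, 2]]
`print(b[0])` → prints [9, 5, 689]
`print(len(b))` → prints 3
`print(c[0])` → prints [2, 1]

Answer:
[9, 5, 689]
3
[2, 1]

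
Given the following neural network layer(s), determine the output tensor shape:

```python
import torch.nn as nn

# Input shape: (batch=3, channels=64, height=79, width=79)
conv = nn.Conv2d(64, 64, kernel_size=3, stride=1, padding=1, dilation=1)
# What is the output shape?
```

Input: (3, 64, 79, 79) -> Output: (3, 64, 79, 79)

Answer: (3, 64, 79, 79)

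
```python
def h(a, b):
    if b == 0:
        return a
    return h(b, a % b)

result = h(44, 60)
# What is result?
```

h(44, 60) -> h(60, 44) -> h(44, 16) -> h(16, 12) -> h(12, 4) -> h(4, 0) -> 4

Answer: 4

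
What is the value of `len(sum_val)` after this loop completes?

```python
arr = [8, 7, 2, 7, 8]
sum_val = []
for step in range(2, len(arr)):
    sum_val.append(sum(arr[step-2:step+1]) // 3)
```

Number of 3-element averages
`sum_val` takes the values: [] → [5] → [5, 5] → [5, 5, 5]
So `len(sum_val)` = 3

Answer: 3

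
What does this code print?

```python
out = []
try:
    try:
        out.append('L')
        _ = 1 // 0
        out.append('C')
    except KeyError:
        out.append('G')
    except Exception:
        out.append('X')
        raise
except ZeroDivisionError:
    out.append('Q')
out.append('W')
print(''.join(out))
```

Execution trace: 'L' (try body) → 'X' (except Exception) → 'Q' (outer except ZeroDivisionError) → 'W' (after the try/except). Output: LXQW

Answer: LXQW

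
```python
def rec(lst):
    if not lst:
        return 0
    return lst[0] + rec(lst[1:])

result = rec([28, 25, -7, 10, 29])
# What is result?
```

28 + 25 + (-7) + 10 + 29 + 0 = 85

Answer: 85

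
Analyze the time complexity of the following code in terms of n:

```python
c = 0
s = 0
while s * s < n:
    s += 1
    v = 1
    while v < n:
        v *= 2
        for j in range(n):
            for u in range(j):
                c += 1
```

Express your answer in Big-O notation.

Each loop level contributes: √n × log n × n × n. Multiplying the contributions gives O(n^2√n log n).

Answer: O(n^2√n log n)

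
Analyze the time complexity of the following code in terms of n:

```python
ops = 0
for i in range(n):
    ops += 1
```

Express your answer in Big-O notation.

Each loop level contributes: n. Multiplying the contributions gives O(n).

Answer: O(n)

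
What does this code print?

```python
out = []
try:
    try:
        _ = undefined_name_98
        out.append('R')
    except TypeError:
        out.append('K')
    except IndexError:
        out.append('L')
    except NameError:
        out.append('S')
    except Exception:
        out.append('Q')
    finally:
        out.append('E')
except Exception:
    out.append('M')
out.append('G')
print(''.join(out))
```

Execution trace: 'S' (inner except NameError) → 'E' (inner finally) → 'G' (after the try/except). Output: SEG

Answer: SEG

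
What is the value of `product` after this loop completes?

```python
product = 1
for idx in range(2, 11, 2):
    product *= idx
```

Product of even numbers 2 to 10
`product` takes the values: 1 → 2 → 8 → 48 → 384 → 3840

Answer: 3840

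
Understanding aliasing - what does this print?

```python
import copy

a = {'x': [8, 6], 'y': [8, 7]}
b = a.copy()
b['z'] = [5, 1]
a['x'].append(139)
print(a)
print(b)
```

Key concept: shallow copy of dict with mutable values.
Step by step:
`a = {'x': [8, 6], 'y': [8, 7]}` → a = {'x': [8, 6], 'y': [8, 7]}
`b = a.copy()` → b = {'x': [8, 6], 'y': [8, 7]}
`b['z'] = [5, 1]` → b = {'x': [8, 6], 'y': [8, 7], 'z': [5, 1]}
`a['x'].append(139)` → a = {'x': [8, 6, 139], 'y': [8, 7]}; b = {'x': [8, 6, 139], 'y': [8, 7], 'z': [5, 1]}
`print(a)` → prints {'x': [8, 6, 139], 'y': [8, 7]}
`print(b)` → prints {'x': [8, 6, 139], 'y': [8, 7], 'z': [5, 1]}

Answer:
{'x': [8, 6, 139], 'y': [8, 7]}
{'x': [8, 6, 139], 'y': [8, 7], 'z': [5, 1]}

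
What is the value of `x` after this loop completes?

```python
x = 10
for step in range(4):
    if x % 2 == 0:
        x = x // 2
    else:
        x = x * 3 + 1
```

Collatz-style transformation from 10
`x` takes the values: 10 → 5 → 16 → 8 → 4

Answer: 4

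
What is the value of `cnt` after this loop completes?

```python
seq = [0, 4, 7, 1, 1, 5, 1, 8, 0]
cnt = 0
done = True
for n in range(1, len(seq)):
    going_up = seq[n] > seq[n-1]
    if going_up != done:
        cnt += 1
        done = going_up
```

Count direction changes in [0, 4, 7, 1, 1, 5, 1, 8, 0]
`cnt` takes the values: 0 → 1 → 2 → 3 → 4 → 5

Answer: 5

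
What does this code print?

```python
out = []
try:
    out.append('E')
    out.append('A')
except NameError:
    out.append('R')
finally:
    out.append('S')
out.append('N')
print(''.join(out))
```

Execution trace: 'E' (try body) → 'A' (try body, no exception) → 'S' (finally) → 'N' (after the try/except). Output: EASN

Answer: EASN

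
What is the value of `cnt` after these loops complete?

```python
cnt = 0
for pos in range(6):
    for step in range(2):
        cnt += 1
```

6 * 2 = 12
`cnt` takes the values: 0 → 1 → 2 → 3 → 4 → 5 → 6 → 7 → 8 → 9 → 10 → 11 → 12

Answer: 12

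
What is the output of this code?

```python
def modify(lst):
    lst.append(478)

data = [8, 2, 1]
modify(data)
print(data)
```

Key concept: function modifies passed list.
Step by step:
`data = [8, 2, 1]` → data = [8, 2, 1]
`modify(data)` → data = [8, 2, 1, 478]
`print(data)` → prints [8, 2, 1, 478]

Answer: [8, 2, 1, 478]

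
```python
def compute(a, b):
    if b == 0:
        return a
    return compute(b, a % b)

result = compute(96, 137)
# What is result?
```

compute(96, 137) -> compute(137, 96) -> compute(96, 41) -> compute(41, 14) -> compute(14, 13) -> compute(13, 1) -> compute(1, 0) -> 1

Answer: 1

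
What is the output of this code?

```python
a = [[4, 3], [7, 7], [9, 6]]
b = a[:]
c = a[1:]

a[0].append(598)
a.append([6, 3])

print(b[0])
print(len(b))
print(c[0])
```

Key concept: slice with nested mutation.
Step by step:
`a = [[4, 3], [7, 7], [9, 6]]` → a = [[4, 3], [7, 7], [9, 6]]
`b = a[:]` → b = [[4, 3], [7, 7], [9, 6]]
`c = a[1:]` → c = [[7, 7], [9, 6]]
`a[0].append(598)` → a = [[4, 3, 598], [7, 7], [9, 6]]; b = [[4, 3, 598], [7, 7], [9, 6]]
`a.append([6, 3])` → a = [[4, 3, 598], [7, 7], [9, 6], [6, 3]]
`print(b[0])` → prints [4, 3, 598]
`print(len(b))` → prints 3
`print(c[0])` → prints [7, 7]

Answer:
[4, 3, 598]
3
[7, 7]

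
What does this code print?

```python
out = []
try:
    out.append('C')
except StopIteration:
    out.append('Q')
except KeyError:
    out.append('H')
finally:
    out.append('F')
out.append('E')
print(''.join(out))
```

Execution trace: 'C' (try body, no exception) → 'F' (finally) → 'E' (after the try/except). Output: CFE

Answer: CFE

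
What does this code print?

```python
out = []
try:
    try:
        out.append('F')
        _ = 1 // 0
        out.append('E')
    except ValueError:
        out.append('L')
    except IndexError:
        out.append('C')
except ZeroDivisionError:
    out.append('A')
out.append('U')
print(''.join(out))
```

Execution trace: 'F' (try body) → 'A' (outer except ZeroDivisionError) → 'U' (after the try/except). Output: FAU

Answer: FAU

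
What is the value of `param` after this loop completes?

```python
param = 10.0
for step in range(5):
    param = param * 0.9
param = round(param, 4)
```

Exponential decay: 10.0 * 0.9^5
`param` takes the values: 10.0 → 9.0 → 8.1 → 7.29 → 6.561 → 5.9049

Answer: 5.9049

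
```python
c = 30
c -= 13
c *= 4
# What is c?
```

Trace:
`c = 30` → c = 30
`c -= 13` → c = 17
`c *= 4` → c = 68
So c = 68

Answer: 68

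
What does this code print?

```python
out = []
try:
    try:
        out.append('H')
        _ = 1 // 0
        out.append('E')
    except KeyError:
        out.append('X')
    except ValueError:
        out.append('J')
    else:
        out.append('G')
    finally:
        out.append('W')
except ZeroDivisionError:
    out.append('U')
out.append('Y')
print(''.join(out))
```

Execution trace: 'H' (try body) → 'W' (finally) → 'U' (outer except ZeroDivisionError) → 'Y' (after the try/except). Output: HWUY

Answer: HWUY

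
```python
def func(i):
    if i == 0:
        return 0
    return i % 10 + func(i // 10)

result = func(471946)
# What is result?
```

Sum of digits of 471946: 6 + 4 + 9 + 1 + 7 + 4 = 31

Answer: 31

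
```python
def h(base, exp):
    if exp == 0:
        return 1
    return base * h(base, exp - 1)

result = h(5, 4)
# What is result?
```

h(5, 4) = 5 * 5 * 5 * 5 = 625

Answer: 625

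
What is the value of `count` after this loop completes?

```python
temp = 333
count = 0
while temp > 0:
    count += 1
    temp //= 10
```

Count digits by repeated division by 10
`count` takes the values: 0 → 1 → 2 → 3

Answer: 3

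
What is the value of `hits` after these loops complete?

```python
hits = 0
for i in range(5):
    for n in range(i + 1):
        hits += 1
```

Triangle: 1 + 2 + ... + 5
`hits` takes the values: 0 → 1 → 2 → 3 → 4 → 5 → 6 → 7 → 8 → 9 → 10 → 11 → 12 → 13 → 14 → 15

Answer: 15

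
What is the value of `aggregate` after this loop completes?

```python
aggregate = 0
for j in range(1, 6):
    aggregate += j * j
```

Sum of squares 1² to 5² = 55
`aggregate` takes the values: 0 → 1 → 5 → 14 → 30 → 55

Answer: 55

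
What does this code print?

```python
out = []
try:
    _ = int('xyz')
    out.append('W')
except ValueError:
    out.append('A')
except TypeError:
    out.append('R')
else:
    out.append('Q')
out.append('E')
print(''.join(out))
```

Execution trace: 'A' (except ValueError) → 'E' (after the try/except). Output: AE

Answer: AE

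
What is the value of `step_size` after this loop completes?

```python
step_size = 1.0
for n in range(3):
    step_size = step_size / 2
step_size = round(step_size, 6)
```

Halving LR 3 times: 1 / 2^3
`step_size` takes the values: 1.0 → 0.5 → 0.25 → 0.125

Answer: 0.125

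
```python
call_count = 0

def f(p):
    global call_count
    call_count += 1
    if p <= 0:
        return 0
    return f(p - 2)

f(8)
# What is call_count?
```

Linear recursion stepping by 2: 5 calls from p=8 down to ≤0.

Answer: 5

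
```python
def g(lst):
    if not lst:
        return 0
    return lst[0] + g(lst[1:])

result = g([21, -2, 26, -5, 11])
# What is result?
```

21 + (-2) + 26 + (-5) + 11 + 0 = 51

Answer: 51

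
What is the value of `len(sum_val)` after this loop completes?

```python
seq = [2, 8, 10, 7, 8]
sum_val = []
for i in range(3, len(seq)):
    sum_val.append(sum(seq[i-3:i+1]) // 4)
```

Number of 4-element averages
`sum_val` takes the values: [] → [6] → [6, 8]
So `len(sum_val)` = 2

Answer: 2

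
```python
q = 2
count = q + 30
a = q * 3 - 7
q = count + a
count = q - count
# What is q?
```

Trace:
`q = 2` → q = 2
`count = q + 30` → count = 32
`a = q * 3 - 7` → a = -1
`q = count + a` → q = 31
`count = q - count` → count = -1
So q = 31

Answer: 31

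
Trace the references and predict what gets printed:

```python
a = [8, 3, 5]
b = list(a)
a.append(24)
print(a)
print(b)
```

Key concept: list() constructor creates copy.
Step by step:
`a = [8, 3, 5]` → a = [8, 3, 5]
`b = list(a)` → b = [8, 3, 5]
`a.append(24)` → a = [8, 3, 5, 24]
`print(a)` → prints [8, 3, 5, 24]
`print(b)` → prints [8, 3, 5]

Answer:
[8, 3, 5, 24]
[8, 3, 5]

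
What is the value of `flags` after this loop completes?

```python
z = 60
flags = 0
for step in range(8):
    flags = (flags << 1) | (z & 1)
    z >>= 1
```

Reverse lowest 8 bits of 60
`flags` takes the values: 0 → 1 → 3 → 7 → 15 → 30 → 60

Answer: 60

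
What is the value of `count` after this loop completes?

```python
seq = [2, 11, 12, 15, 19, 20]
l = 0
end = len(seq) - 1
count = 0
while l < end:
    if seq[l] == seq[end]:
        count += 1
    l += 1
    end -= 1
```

Count matching pairs from ends
`count` takes the values: 0

Answer: 0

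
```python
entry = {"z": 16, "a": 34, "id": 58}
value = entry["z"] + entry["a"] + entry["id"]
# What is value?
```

Trace:
`entry = {"z": 16, "a": 34, "id": 58}` → entry = {'z': 16, 'a': 34, 'id': 58}
`value = entry["z"] + entry["a"] + entry["id"]` → value = 108
So value = 108

Answer: 108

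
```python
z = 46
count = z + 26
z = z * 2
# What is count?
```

Trace:
`z = 46` → z = 46
`count = z + 26` → count = 72
`z = z * 2` → z = 92
So count = 72

Answer: 72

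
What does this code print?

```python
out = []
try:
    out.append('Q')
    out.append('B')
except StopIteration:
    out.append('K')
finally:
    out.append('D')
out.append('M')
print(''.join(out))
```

Execution trace: 'Q' (try body) → 'B' (try body, no exception) → 'D' (finally) → 'M' (after the try/except). Output: QBDM

Answer: QBDM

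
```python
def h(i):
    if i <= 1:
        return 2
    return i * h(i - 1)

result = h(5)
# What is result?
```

h(5) = 5 * 4 * 3 * 2 * 2 = 240

Answer: 240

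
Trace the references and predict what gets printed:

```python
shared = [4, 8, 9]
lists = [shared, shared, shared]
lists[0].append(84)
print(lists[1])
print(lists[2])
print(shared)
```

Key concept: list of same reference.
Step by step:
`shared = [4, 8, 9]` → shared = [4, 8, 9]
`lists = [shared, shared, shared]` → lists = [[4, 8, 9], [4, 8, 9], [4, 8, 9]]
`lists[0].append(84)` → shared = [4, 8, 9, 84]; lists = [[4, 8, 9, 84], [4, 8, 9, 84], [4, 8, 9, 84]]
`print(lists[1])` → prints [4, 8, 9, 84]
`print(lists[2])` → prints [4, 8, 9, 84]
`print(shared)` → prints [4, 8, 9, 84]

Answer:
[4, 8, 9, 84]
[4, 8, 9, 84]
[4, 8, 9, 84]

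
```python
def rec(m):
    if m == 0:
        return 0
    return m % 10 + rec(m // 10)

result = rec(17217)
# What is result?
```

Sum of digits of 17217: 7 + 1 + 2 + 7 + 1 = 18

Answer: 18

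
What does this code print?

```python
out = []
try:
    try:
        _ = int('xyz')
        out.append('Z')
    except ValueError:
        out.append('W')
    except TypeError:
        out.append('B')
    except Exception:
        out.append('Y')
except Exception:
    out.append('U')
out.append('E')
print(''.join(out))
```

Execution trace: 'W' (inner except ValueError) → 'E' (after the try/except). Output: WE

Answer: WE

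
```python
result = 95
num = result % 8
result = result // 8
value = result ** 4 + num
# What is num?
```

Trace:
`result = 95` → result = 95
`num = result % 8` → num = 7
`result = result // 8` → result = 11
`value = result ** 4 + num` → value = 14648
So num = 7

Answer: 7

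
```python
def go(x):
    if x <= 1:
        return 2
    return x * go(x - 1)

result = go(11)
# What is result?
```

go(11) = 11 * 10 * 9 * 8 * 7 * 6 * 5 * 4 * 3 * 2 * 2 = 79833600

Answer: 79833600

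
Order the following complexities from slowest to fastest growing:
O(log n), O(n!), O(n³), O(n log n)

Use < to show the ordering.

Ordered by growth rate: O(log n) < O(n log n) < O(n³) < O(n!)

Answer: O(log n) < O(n log n) < O(n³) < O(n!)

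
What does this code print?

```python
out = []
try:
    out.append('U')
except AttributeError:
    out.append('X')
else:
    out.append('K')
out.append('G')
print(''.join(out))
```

Execution trace: 'U' (try body, no exception) → 'K' (else) → 'G' (after the try/except). Output: UKG

Answer: UKG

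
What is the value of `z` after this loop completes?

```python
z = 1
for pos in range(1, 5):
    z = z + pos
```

Start at 1, add 1 through 4
`z` takes the values: 1 → 2 → 4 → 7 → 11

Answer: 11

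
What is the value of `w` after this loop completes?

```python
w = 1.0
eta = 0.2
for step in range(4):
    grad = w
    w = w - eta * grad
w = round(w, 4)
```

Gradient descent: w = 1.0 * (1 - 0.2)^4
`w` takes the values: 1.0 → 0.8 → 0.64 → 0.512 → 0.4096

Answer: 0.4096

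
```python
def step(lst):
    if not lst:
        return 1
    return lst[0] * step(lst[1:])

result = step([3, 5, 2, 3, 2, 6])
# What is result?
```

Product over [3, 5, 2, 3, 2, 6] = 3 * 5 * 2 * 3 * 2 * 6 = 1080

Answer: 1080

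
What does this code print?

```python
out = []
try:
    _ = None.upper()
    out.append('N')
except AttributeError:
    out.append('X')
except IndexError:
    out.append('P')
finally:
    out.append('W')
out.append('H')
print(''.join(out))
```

Execution trace: 'X' (except AttributeError) → 'W' (finally) → 'H' (after the try/except). Output: XWH

Answer: XWH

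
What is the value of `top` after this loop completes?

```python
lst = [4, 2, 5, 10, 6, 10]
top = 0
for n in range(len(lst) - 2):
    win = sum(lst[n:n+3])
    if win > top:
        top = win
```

Max sum of 3-element window in [4, 2, 5, 10, 6, 10]
`top` takes the values: 0 → 11 → 17 → 21 → 26

Answer: 26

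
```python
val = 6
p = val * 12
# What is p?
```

Trace:
`val = 6` → val = 6
`p = val * 12` → p = 72
So p = 72

Answer: 72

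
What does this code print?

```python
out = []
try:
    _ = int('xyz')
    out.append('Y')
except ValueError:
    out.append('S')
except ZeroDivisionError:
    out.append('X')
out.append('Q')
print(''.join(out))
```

Execution trace: 'S' (except ValueError) → 'Q' (after the try/except). Output: SQ

Answer: SQ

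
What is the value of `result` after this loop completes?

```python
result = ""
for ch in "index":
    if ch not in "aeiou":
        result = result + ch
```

Remove vowels from 'index'
`result` takes the values: "" → "n" → "nd" → "ndx"

Answer: "ndx"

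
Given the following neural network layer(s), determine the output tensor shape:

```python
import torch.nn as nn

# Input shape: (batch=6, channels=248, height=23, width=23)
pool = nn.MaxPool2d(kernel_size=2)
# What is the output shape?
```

Input: (6, 248, 23, 23) -> Output: (6, 248, 11, 11)

Answer: (6, 248, 11, 11)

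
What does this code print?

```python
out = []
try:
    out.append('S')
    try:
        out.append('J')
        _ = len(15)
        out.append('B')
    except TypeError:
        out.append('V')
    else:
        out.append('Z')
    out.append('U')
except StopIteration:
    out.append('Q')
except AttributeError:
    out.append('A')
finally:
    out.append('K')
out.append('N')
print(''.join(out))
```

Execution trace: 'S' (try body) → 'J' (inner try body) → 'V' (inner except TypeError) → 'U' (try body, no exception) → 'K' (finally) → 'N' (after the try/except). Output: SJVUKN

Answer: SJVUKN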